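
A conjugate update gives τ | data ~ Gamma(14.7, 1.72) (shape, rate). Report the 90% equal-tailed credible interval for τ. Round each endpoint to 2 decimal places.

Posterior: Gamma(shape 14.7, rate 1.72).
Equal-tailed 90% interval: Gamma(14.7, 1.72) quantiles at 0.05 and 0.95.
Posterior mean ≈ 8.55, SD ≈ 2.23; a Normal approximation gives roughly [4.88, 12.21].
Exact: lower = 5.24; upper = 12.51.

[5.24, 12.51]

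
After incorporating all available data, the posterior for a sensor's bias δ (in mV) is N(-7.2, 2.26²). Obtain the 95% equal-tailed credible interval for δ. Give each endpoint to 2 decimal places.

[-11.63, -2.77]

The posterior is symmetric, so the 95% equal-tailed interval is δ = -7.2 ± z·2.26 with z = 1.960.
Half-width: 1.960 × 2.26 = 4.43.
-7.2 − 4.43 = -11.63; -7.2 + 4.43 = -2.77.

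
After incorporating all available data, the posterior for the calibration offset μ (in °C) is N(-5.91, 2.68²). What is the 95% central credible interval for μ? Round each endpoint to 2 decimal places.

The posterior is symmetric, so the 95% equal-tailed interval is μ = -5.91 ± z·2.68 with z = 1.960.
Half-width: 1.960 × 2.68 = 5.25.
-5.91 − 5.25 = -11.16; -5.91 + 5.25 = -0.66.

[-11.16, -0.66]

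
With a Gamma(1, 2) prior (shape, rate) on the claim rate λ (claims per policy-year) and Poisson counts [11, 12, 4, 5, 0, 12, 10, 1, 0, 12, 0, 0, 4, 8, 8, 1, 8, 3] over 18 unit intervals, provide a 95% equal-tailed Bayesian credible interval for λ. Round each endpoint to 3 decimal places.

[4.068, 6.026]

Posterior: Gamma(1+99, 2+18) = Gamma(100, 20) (shape, rate).
Equal-tailed 95% interval: Gamma(100, 20) quantiles at 0.025 and 0.975.
Posterior mean ≈ 5.000, SD ≈ 0.500; a Normal approximation gives roughly [4.020, 5.980].
Exact: lower = 4.068; upper = 6.026.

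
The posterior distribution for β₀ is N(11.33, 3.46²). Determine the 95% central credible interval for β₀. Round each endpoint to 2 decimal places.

[4.55, 18.11]

The posterior is symmetric, so the 95% equal-tailed interval is β₀ = 11.33 ± z·3.46 with z = 1.960.
Half-width: 1.960 × 3.46 = 6.78.
11.33 − 6.78 = 4.55; 11.33 + 6.78 = 18.11.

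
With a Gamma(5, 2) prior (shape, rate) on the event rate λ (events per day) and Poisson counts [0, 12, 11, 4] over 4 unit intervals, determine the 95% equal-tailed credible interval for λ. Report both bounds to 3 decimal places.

[3.648, 7.334]

Posterior: Gamma(5+27, 2+4) = Gamma(32, 6) (shape, rate).
Equal-tailed 95% interval: Gamma(32, 6) quantiles at 0.025 and 0.975.
Posterior mean ≈ 5.333, SD ≈ 0.943; a Normal approximation gives roughly [3.485, 7.181].
Exact: lower = 3.648; upper = 7.334.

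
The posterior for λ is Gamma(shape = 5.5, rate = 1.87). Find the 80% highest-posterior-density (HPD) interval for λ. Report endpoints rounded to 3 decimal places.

[1.213, 4.205]

The posterior is unimodal and skewed, so the HPD interval has equal density at both endpoints and is the shortest 80% interval.
Solving f(1.213) = f(4.205) with F(4.205) − F(1.213) = 0.80 gives [1.213, 4.205].
For comparison, the equal-tailed interval is [1.491, 4.619]; the HPD is narrower and shifted toward the mode.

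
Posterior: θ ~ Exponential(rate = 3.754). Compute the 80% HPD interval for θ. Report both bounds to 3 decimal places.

[0.000, 0.429]

The exponential density is strictly decreasing on [0, ∞), so the HPD interval is anchored at 0: [0, q] with P(θ ≤ q) = 0.80.
q = −ln(1 − 0.80) / 3.754 = 1.6094 / 3.754 = 0.429.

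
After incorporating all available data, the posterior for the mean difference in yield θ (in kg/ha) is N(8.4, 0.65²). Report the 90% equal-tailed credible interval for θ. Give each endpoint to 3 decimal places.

The posterior is symmetric, so the 90% equal-tailed interval is θ = 8.4 ± z·0.65 with z = 1.645.
Half-width: 1.645 × 0.65 = 1.069.
8.4 − 1.069 = 7.331; 8.4 + 1.069 = 9.469.

[7.331, 9.469]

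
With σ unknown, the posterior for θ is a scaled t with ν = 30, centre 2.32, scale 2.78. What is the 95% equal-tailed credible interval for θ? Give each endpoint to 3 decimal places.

The t_30 distribution is symmetric; the 95% interval is 2.32 ± t·2.78 with t_{0.975,30} = 2.042.
Half-width: 2.042 × 2.78 = 5.678.
2.32 − 5.678 = -3.358; 2.32 + 5.678 = 7.998.

[-3.358, 7.998]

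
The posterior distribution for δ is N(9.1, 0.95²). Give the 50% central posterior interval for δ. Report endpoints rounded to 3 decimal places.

[8.459, 9.741]

The posterior is symmetric, so the 50% equal-tailed interval is δ = 9.1 ± z·0.95 with z = 0.674.
Half-width: 0.674 × 0.95 = 0.641.
9.1 − 0.641 = 8.459; 9.1 + 0.641 = 9.741.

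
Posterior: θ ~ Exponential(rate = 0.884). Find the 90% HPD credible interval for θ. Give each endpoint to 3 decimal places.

The exponential density is strictly decreasing on [0, ∞), so the HPD interval is anchored at 0: [0, q] with P(θ ≤ q) = 0.90.
q = −ln(1 − 0.90) / 0.884 = 2.3026 / 0.884 = 2.605.

[0.000, 2.605]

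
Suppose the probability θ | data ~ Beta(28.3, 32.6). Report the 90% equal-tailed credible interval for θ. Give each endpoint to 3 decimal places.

Posterior: Beta(28.3, 32.6).
Equal-tailed 90% interval: the 0.05 and 0.95 quantiles of Beta(28.3, 32.6).
Posterior mean ≈ 0.465, SD ≈ 0.063; a Normal approximation gives roughly [0.360, 0.569].
Exact: F⁻¹(0.05) = 0.361; F⁻¹(0.95) = 0.570.

[0.361, 0.570]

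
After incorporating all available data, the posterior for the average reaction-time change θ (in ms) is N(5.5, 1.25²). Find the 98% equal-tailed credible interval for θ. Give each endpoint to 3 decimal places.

[2.592, 8.408]

The posterior is symmetric, so the 98% equal-tailed interval is θ = 5.5 ± z·1.25 with z = 2.326.
Half-width: 2.326 × 1.25 = 2.908.
5.5 − 2.908 = 2.592; 5.5 + 2.908 = 8.408.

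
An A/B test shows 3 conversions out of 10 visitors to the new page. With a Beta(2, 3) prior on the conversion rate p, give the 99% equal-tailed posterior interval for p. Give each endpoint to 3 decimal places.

[0.087, 0.658]

Posterior: Beta(2+3, 3+7) = Beta(5, 10).
Equal-tailed 99% interval: the 0.005 and 0.995 quantiles of Beta(5, 10).
Posterior mean ≈ 0.333, SD ≈ 0.118; a Normal approximation gives roughly [0.030, 0.637].
Exact: F⁻¹(0.005) = 0.087; F⁻¹(0.995) = 0.658.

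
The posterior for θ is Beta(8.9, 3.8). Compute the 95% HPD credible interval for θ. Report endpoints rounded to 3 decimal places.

The posterior is unimodal and skewed, so the HPD interval has equal density at both endpoints and is the shortest 95% interval.
Solving f(0.459) = f(0.925) with F(0.925) − F(0.459) = 0.95 gives [0.459, 0.925].
For comparison, the equal-tailed interval is [0.434, 0.908]; the HPD is narrower and shifted toward the mode.

[0.459, 0.925]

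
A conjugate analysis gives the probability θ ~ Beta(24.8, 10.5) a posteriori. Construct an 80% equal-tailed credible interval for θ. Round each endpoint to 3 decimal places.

Posterior: Beta(24.8, 10.5).
Equal-tailed 80% interval: the 0.1 and 0.9 quantiles of Beta(24.8, 10.5).
Posterior mean ≈ 0.703, SD ≈ 0.076; a Normal approximation gives roughly [0.605, 0.800].
Exact: F⁻¹(0.1) = 0.602; F⁻¹(0.9) = 0.798.

[0.602, 0.798]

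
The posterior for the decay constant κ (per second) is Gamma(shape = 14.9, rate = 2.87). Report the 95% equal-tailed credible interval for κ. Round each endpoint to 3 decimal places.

[2.899, 8.141]

Posterior: Gamma(shape 14.9, rate 2.87).
Equal-tailed 95% interval: Gamma(14.9, 2.87) quantiles at 0.025 and 0.975.
Posterior mean ≈ 5.192, SD ≈ 1.345; a Normal approximation gives roughly [2.556, 7.828].
Exact: lower = 2.899; upper = 8.141.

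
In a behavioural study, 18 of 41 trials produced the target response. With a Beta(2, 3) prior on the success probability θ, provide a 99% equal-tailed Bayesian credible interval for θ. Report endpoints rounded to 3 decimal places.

Posterior: Beta(2+18, 3+23) = Beta(20, 26).
Equal-tailed 99% interval: the 0.005 and 0.995 quantiles of Beta(20, 26).
Posterior mean ≈ 0.435, SD ≈ 0.072; a Normal approximation gives roughly [0.249, 0.621].
Exact: F⁻¹(0.005) = 0.257; F⁻¹(0.995) = 0.623.

[0.257, 0.623]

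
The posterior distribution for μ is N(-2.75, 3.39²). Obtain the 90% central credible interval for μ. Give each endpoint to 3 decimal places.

The posterior is symmetric, so the 90% equal-tailed interval is μ = -2.75 ± z·3.39 with z = 1.645.
Half-width: 1.645 × 3.39 = 5.576.
-2.75 − 5.576 = -8.326; -2.75 + 5.576 = 2.826.

[-8.326, 2.826]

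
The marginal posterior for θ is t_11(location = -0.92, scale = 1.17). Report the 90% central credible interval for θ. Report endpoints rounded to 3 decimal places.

[-3.021, 1.181]

The t_11 distribution is symmetric; the 90% interval is -0.92 ± t·1.17 with t_{0.95,11} = 1.796.
Half-width: 1.796 × 1.17 = 2.101.
-0.92 − 2.101 = -3.021; -0.92 + 2.101 = 1.181.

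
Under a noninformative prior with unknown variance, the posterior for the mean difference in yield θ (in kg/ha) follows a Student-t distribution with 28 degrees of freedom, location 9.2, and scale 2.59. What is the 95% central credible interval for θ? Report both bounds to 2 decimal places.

[3.89, 14.51]

The t_28 distribution is symmetric; the 95% interval is 9.2 ± t·2.59 with t_{0.975,28} = 2.048.
Half-width: 2.048 × 2.59 = 5.31.
9.2 − 5.31 = 3.89; 9.2 + 5.31 = 14.51.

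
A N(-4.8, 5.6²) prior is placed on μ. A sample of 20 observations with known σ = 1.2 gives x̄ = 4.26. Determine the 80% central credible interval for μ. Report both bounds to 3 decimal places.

Posterior precision = 1/5.6² + 20/1.2² = 0.0319 + 13.8889 = 13.9208, so posterior SD = 0.2680.
Posterior mean = (-4.8/5.6² + 20·4.26/1.2²) / 13.9208 = 4.2392.
Interval: 4.2392 ± 1.282 × 0.2680 → [3.896, 4.583].

[3.896, 4.583]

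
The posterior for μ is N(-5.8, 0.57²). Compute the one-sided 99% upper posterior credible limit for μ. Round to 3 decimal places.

Need U with P(μ ≤ U) = 0.99: U = -5.8 + z_{0.01}·0.57.
z = 2.326; U = -5.8 + 2.326 × 0.57 = -4.474.

-4.474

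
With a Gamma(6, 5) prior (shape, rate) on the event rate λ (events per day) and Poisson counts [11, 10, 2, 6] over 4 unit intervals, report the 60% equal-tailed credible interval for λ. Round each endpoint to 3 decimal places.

Posterior: Gamma(6+29, 5+4) = Gamma(35, 9) (shape, rate).
Equal-tailed 60% interval: Gamma(35, 9) quantiles at 0.2 and 0.8.
Posterior mean ≈ 3.889, SD ≈ 0.657; a Normal approximation gives roughly [3.336, 4.442].
Exact: lower = 3.328; upper = 4.429.

[3.328, 4.429]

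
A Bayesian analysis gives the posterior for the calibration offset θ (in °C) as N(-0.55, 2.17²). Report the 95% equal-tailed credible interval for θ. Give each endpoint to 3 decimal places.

The posterior is symmetric, so the 95% equal-tailed interval is θ = -0.55 ± z·2.17 with z = 1.960.
Half-width: 1.960 × 2.17 = 4.253.
-0.55 − 4.253 = -4.803; -0.55 + 4.253 = 3.703.

[-4.803, 3.703]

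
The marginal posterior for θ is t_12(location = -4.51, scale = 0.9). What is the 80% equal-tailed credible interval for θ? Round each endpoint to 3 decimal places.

The t_12 distribution is symmetric; the 80% interval is -4.51 ± t·0.9 with t_{0.9,12} = 1.356.
Half-width: 1.356 × 0.9 = 1.221.
-4.51 − 1.221 = -5.731; -4.51 + 1.221 = -3.289.

[-5.731, -3.289]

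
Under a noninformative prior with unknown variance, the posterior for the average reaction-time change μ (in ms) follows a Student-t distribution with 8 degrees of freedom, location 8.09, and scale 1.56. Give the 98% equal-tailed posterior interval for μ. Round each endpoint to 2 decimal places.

The t_8 distribution is symmetric; the 98% interval is 8.09 ± t·1.56 with t_{0.99,8} = 2.896.
Half-width: 2.896 × 1.56 = 4.52.
8.09 − 4.52 = 3.57; 8.09 + 4.52 = 12.61.

[3.57, 12.61]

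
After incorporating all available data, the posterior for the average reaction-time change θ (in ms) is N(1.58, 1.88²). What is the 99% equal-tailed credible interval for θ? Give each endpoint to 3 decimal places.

[-3.263, 6.423]

The posterior is symmetric, so the 99% equal-tailed interval is θ = 1.58 ± z·1.88 with z = 2.576.
Half-width: 2.576 × 1.88 = 4.843.
1.58 − 4.843 = -3.263; 1.58 + 4.843 = 6.423.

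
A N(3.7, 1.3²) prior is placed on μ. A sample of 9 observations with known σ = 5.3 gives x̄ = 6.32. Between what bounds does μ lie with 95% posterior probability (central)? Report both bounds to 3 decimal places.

[2.568, 6.673]

Posterior precision = 1/1.3² + 9/5.3² = 0.5917 + 0.3204 = 0.9121, so posterior SD = 1.0471.
Posterior mean = (3.7/1.3² + 9·6.32/5.3²) / 0.9121 = 4.6203.
Interval: 4.6203 ± 1.960 × 1.0471 → [2.568, 6.673].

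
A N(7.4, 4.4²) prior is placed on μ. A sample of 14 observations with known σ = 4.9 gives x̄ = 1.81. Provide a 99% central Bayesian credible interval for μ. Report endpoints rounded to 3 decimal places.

[-0.968, 5.498]

Posterior precision = 1/4.4² + 14/4.9² = 0.0517 + 0.5831 = 0.6347, so posterior SD = 1.2552.
Posterior mean = (7.4/4.4² + 14·1.81/4.9²) / 0.6347 = 2.2649.
Interval: 2.2649 ± 2.576 × 1.2552 → [-0.968, 5.498].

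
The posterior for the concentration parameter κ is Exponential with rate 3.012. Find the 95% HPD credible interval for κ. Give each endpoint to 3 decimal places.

The exponential density is strictly decreasing on [0, ∞), so the HPD interval is anchored at 0: [0, q] with P(κ ≤ q) = 0.95.
q = −ln(1 − 0.95) / 3.012 = 2.9957 / 3.012 = 0.995.

[0.000, 0.995]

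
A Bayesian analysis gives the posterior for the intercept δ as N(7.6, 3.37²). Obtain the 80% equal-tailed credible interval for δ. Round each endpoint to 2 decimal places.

The posterior is symmetric, so the 80% equal-tailed interval is δ = 7.6 ± z·3.37 with z = 1.282.
Half-width: 1.282 × 3.37 = 4.32.
7.6 − 4.32 = 3.28; 7.6 + 4.32 = 11.92.

[3.28, 11.92]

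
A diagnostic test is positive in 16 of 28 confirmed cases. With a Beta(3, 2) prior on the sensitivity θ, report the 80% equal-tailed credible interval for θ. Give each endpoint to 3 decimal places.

Posterior: Beta(3+16, 2+12) = Beta(19, 14).
Equal-tailed 80% interval: the 0.1 and 0.9 quantiles of Beta(19, 14).
Posterior mean ≈ 0.576, SD ≈ 0.085; a Normal approximation gives roughly [0.467, 0.684].
Exact: F⁻¹(0.1) = 0.465; F⁻¹(0.9) = 0.684.

[0.465, 0.684]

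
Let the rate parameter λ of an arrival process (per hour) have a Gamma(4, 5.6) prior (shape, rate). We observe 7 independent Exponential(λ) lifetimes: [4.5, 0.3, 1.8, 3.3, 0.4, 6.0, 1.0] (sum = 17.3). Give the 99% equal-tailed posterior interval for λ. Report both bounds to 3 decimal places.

[0.189, 0.934]

Posterior: Gamma(4+7, 5.6+17.3) = Gamma(11, 22.9) (shape, rate).
Equal-tailed 99% interval: Gamma(11, 22.9) quantiles at 0.005 and 0.995.
Posterior mean ≈ 0.480, SD ≈ 0.145; a Normal approximation gives roughly [0.107, 0.853].
Exact: lower = 0.189; upper = 0.934.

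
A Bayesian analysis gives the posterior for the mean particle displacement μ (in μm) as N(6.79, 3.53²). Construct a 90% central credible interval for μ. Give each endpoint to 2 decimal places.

[0.98, 12.60]

The posterior is symmetric, so the 90% equal-tailed interval is μ = 6.79 ± z·3.53 with z = 1.645.
Half-width: 1.645 × 3.53 = 5.81.
6.79 − 5.81 = 0.98; 6.79 + 5.81 = 12.60.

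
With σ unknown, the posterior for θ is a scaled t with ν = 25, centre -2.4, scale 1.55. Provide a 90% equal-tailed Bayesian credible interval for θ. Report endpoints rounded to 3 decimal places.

[-5.048, 0.248]

The t_25 distribution is symmetric; the 90% interval is -2.4 ± t·1.55 with t_{0.95,25} = 1.708.
Half-width: 1.708 × 1.55 = 2.648.
-2.4 − 2.648 = -5.048; -2.4 + 2.648 = 0.248.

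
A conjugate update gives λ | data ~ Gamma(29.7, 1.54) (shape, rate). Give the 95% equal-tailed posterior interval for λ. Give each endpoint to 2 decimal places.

[12.98, 26.81]

Posterior: Gamma(shape 29.7, rate 1.54).
Equal-tailed 95% interval: Gamma(29.7, 1.54) quantiles at 0.025 and 0.975.
Posterior mean ≈ 19.29, SD ≈ 3.54; a Normal approximation gives roughly [12.35, 26.22].
Exact: lower = 12.98; upper = 26.81.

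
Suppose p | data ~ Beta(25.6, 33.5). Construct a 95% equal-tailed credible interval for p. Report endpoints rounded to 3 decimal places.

Posterior: Beta(25.6, 33.5).
Equal-tailed 95% interval: the 0.025 and 0.975 quantiles of Beta(25.6, 33.5).
Posterior mean ≈ 0.433, SD ≈ 0.064; a Normal approximation gives roughly [0.308, 0.558].
Exact: F⁻¹(0.025) = 0.311; F⁻¹(0.975) = 0.560.

[0.311, 0.560]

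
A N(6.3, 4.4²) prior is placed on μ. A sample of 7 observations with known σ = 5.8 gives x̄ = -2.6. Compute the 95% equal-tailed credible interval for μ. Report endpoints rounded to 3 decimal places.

Posterior precision = 1/4.4² + 7/5.8² = 0.0517 + 0.2081 = 0.2597, so posterior SD = 1.9621.
Posterior mean = (6.3/4.4² + 7·-2.6/5.8²) / 0.2597 = -0.8301.
Interval: -0.8301 ± 1.960 × 1.9621 → [-4.676, 3.016].

[-4.676, 3.016]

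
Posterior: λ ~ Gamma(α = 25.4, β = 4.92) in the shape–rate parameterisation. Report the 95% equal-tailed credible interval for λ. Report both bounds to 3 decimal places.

Posterior: Gamma(shape 25.4, rate 4.92).
Equal-tailed 95% interval: Gamma(25.4, 4.92) quantiles at 0.025 and 0.975.
Posterior mean ≈ 5.163, SD ≈ 1.024; a Normal approximation gives roughly [3.155, 7.170].
Exact: lower = 3.354; upper = 7.355.

[3.354, 7.355]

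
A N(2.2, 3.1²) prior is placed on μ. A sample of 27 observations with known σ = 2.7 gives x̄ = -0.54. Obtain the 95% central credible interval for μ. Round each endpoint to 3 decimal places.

[-1.470, 0.539]

Posterior precision = 1/3.1² + 27/2.7² = 0.1041 + 3.7037 = 3.8078, so posterior SD = 0.5125.
Posterior mean = (2.2/3.1² + 27·-0.54/2.7²) / 3.8078 = -0.4651.
Interval: -0.4651 ± 1.960 × 0.5125 → [-1.470, 0.539].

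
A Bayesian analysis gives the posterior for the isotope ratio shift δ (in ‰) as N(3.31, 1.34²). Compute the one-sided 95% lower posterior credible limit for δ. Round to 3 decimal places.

Need L with P(δ ≥ L) = 0.95: L = 3.31 − z_{0.05}·1.34.
z = 1.645; L = 3.31 − 1.645 × 1.34 = 1.106.

1.106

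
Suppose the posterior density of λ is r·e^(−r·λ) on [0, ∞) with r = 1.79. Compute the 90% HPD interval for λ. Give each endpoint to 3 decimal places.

The exponential density is strictly decreasing on [0, ∞), so the HPD interval is anchored at 0: [0, q] with P(λ ≤ q) = 0.90.
q = −ln(1 − 0.90) / 1.79 = 2.3026 / 1.79 = 1.286.

[0.000, 1.286]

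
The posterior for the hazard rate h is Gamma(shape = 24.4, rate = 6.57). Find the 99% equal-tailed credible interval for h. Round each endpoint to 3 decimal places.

Posterior: Gamma(shape 24.4, rate 6.57).
Equal-tailed 99% interval: Gamma(24.4, 6.57) quantiles at 0.005 and 0.995.
Posterior mean ≈ 3.714, SD ≈ 0.752; a Normal approximation gives roughly [1.777, 5.650].
Exact: lower = 2.063; upper = 5.934.

[2.063, 5.934]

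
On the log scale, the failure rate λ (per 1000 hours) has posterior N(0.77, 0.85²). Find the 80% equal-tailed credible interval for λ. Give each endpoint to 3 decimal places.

On the log scale the 80% interval is 0.77 ± 1.282 × 0.85 = [-0.3193, 1.8593].
Exponentiate: [e^-0.3193, e^1.8593] = [0.727, 6.419].

[0.727, 6.419]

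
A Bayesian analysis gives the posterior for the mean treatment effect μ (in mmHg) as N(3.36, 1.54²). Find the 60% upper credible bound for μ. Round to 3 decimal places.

3.750

Need U with P(μ ≤ U) = 0.60: U = 3.36 + z_{0.4}·1.54.
z = 0.253; U = 3.36 + 0.253 × 1.54 = 3.750.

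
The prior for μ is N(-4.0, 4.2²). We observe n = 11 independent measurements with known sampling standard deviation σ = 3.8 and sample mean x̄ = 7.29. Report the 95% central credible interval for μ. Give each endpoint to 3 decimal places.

Posterior precision = 1/4.2² + 11/3.8² = 0.0567 + 0.7618 = 0.8185, so posterior SD = 1.1054.
Posterior mean = (-4.0/4.2² + 11·7.29/3.8²) / 0.8185 = 6.5080.
Interval: 6.5080 ± 1.960 × 1.1054 → [4.342, 8.674].

[4.342, 8.674]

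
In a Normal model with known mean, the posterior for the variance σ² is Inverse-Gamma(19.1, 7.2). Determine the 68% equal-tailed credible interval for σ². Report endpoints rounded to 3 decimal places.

Inverse-Gamma(19.1, 7.2) quantiles: F⁻¹(0.16) and F⁻¹(0.84).
Equivalently, 1/σ² ~ Gamma(19.1, rate = 7.2); invert its 0.84 and 0.16 quantiles.
Posterior mean ≈ 0.398, SD ≈ 0.096; a Normal approximation gives roughly [0.302, 0.493].
Exact: lower = 0.308; upper = 0.487.

[0.308, 0.487]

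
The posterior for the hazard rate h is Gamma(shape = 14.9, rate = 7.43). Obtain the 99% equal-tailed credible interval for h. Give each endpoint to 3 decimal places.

Posterior: Gamma(shape 14.9, rate 7.43).
Equal-tailed 99% interval: Gamma(14.9, 7.43) quantiles at 0.005 and 0.995.
Posterior mean ≈ 2.005, SD ≈ 0.520; a Normal approximation gives roughly [0.667, 3.344].
Exact: lower = 0.919; upper = 3.594.

[0.919, 3.594]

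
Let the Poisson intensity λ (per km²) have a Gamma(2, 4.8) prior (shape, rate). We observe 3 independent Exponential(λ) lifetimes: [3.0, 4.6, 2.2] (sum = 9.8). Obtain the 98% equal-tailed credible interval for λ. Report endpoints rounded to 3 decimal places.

[0.088, 0.795]

Posterior: Gamma(2+3, 4.8+9.8) = Gamma(5, 14.6) (shape, rate).
Equal-tailed 98% interval: Gamma(5, 14.6) quantiles at 0.01 and 0.99.
Posterior mean ≈ 0.342, SD ≈ 0.153; a Normal approximation gives roughly [-0.014, 0.699].
Exact: lower = 0.088; upper = 0.795.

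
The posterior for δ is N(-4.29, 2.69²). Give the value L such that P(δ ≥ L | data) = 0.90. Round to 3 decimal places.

-7.737

Need L with P(δ ≥ L) = 0.90: L = -4.29 − z_{0.1}·2.69.
z = 1.282; L = -4.29 − 1.282 × 2.69 = -7.737.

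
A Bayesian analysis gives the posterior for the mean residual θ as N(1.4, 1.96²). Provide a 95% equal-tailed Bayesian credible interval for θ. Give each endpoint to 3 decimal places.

[-2.442, 5.242]

The posterior is symmetric, so the 95% equal-tailed interval is θ = 1.4 ± z·1.96 with z = 1.960.
Half-width: 1.960 × 1.96 = 3.842.
1.4 − 3.842 = -2.442; 1.4 + 3.842 = 5.242.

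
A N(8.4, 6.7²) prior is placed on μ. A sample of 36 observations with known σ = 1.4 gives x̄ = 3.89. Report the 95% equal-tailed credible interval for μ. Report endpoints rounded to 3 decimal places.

Posterior precision = 1/6.7² + 36/1.4² = 0.0223 + 18.3673 = 18.3896, so posterior SD = 0.2332.
Posterior mean = (8.4/6.7² + 36·3.89/1.4²) / 18.3896 = 3.8955.
Interval: 3.8955 ± 1.960 × 0.2332 → [3.438, 4.353].

[3.438, 4.353]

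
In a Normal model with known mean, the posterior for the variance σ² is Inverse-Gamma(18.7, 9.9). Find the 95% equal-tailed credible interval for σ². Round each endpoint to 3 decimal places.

Inverse-Gamma(18.7, 9.9) quantiles: F⁻¹(0.025) and F⁻¹(0.975).
Equivalently, 1/σ² ~ Gamma(18.7, rate = 9.9); invert its 0.975 and 0.025 quantiles.
Posterior mean ≈ 0.559, SD ≈ 0.137; a Normal approximation gives roughly [0.291, 0.828].
Exact: lower = 0.353; upper = 0.883.

[0.353, 0.883]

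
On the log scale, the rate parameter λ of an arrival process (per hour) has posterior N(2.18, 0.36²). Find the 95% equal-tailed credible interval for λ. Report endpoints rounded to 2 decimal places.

On the log scale the 95% interval is 2.18 ± 1.960 × 0.36 = [1.4744, 2.8856].
Exponentiate: [e^1.4744, e^2.8856] = [4.37, 17.91].

[4.37, 17.91]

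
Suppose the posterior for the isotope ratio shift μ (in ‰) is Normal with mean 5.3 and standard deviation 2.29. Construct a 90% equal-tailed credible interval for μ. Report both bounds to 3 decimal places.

[1.533, 9.067]

The posterior is symmetric, so the 90% equal-tailed interval is μ = 5.3 ± z·2.29 with z = 1.645.
Half-width: 1.645 × 2.29 = 3.767.
5.3 − 3.767 = 1.533; 5.3 + 3.767 = 9.067.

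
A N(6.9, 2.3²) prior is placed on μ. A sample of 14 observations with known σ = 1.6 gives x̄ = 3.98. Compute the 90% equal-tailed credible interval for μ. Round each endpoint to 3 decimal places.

[3.386, 4.769]

Posterior precision = 1/2.3² + 14/1.6² = 0.1890 + 5.4687 = 5.6578, so posterior SD = 0.4204.
Posterior mean = (6.9/2.3² + 14·3.98/1.6²) / 5.6578 = 4.0776.
Interval: 4.0776 ± 1.645 × 0.4204 → [3.386, 4.769].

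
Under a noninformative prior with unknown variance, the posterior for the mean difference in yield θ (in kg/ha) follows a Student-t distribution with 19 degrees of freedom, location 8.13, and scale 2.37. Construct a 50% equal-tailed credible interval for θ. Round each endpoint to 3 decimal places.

The t_19 distribution is symmetric; the 50% interval is 8.13 ± t·2.37 with t_{0.75,19} = 0.688.
Half-width: 0.688 × 2.37 = 1.630.
8.13 − 1.630 = 6.500; 8.13 + 1.630 = 9.760.

[6.500, 9.760]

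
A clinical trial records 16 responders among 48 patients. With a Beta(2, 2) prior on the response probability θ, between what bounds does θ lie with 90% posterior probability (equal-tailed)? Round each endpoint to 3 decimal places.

Posterior: Beta(2+16, 2+32) = Beta(18, 34).
Equal-tailed 90% interval: the 0.05 and 0.95 quantiles of Beta(18, 34).
Posterior mean ≈ 0.346, SD ≈ 0.065; a Normal approximation gives roughly [0.239, 0.454].
Exact: F⁻¹(0.05) = 0.242; F⁻¹(0.95) = 0.457.

[0.242, 0.457]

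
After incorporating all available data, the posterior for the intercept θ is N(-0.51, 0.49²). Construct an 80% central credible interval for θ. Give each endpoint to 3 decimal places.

The posterior is symmetric, so the 80% equal-tailed interval is θ = -0.51 ± z·0.49 with z = 1.282.
Half-width: 1.282 × 0.49 = 0.628.
-0.51 − 0.628 = -1.138; -0.51 + 0.628 = 0.118.

[-1.138, 0.118]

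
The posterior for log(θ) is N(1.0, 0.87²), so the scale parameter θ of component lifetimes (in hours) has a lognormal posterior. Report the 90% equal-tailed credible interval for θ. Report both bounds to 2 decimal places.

On the log scale the 90% interval is 1.0 ± 1.645 × 0.87 = [-0.4310, 2.4310].
Exponentiate: [e^-0.4310, e^2.4310] = [0.65, 11.37].

[0.65, 11.37]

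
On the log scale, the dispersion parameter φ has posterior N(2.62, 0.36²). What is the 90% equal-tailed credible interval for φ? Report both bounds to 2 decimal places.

On the log scale the 90% interval is 2.62 ± 1.645 × 0.36 = [2.0279, 3.2121].
Exponentiate: [e^2.0279, e^3.2121] = [7.60, 24.83].

[7.60, 24.83]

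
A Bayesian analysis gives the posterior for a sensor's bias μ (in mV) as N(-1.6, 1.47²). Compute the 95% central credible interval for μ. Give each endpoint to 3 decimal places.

[-4.481, 1.281]

The posterior is symmetric, so the 95% equal-tailed interval is μ = -1.6 ± z·1.47 with z = 1.960.
Half-width: 1.960 × 1.47 = 2.881.
-1.6 − 2.881 = -4.481; -1.6 + 2.881 = 1.281.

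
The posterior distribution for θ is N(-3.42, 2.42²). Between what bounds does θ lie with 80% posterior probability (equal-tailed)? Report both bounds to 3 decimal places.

[-6.521, -0.319]

The posterior is symmetric, so the 80% equal-tailed interval is θ = -3.42 ± z·2.42 with z = 1.282.
Half-width: 1.282 × 2.42 = 3.101.
-3.42 − 3.101 = -6.521; -3.42 + 3.101 = -0.319.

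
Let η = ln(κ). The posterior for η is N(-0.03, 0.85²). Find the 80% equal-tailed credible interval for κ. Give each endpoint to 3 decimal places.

On the log scale the 80% interval is -0.03 ± 1.282 × 0.85 = [-1.1193, 1.0593].
Exponentiate: [e^-1.1193, e^1.0593] = [0.327, 2.884].

[0.327, 2.884]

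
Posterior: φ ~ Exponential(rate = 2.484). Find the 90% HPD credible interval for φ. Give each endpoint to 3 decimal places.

[0.000, 0.927]

The exponential density is strictly decreasing on [0, ∞), so the HPD interval is anchored at 0: [0, q] with P(φ ≤ q) = 0.90.
q = −ln(1 − 0.90) / 2.484 = 2.3026 / 2.484 = 0.927.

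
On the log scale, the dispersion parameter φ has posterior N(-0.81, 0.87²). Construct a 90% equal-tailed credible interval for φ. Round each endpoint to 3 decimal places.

[0.106, 1.861]

On the log scale the 90% interval is -0.81 ± 1.645 × 0.87 = [-2.2410, 0.6210].
Exponentiate: [e^-2.2410, e^0.6210] = [0.106, 1.861].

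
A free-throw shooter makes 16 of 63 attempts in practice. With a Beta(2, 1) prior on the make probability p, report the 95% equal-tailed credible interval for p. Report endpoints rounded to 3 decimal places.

Posterior: Beta(2+16, 1+47) = Beta(18, 48).
Equal-tailed 95% interval: the 0.025 and 0.975 quantiles of Beta(18, 48).
Posterior mean ≈ 0.273, SD ≈ 0.054; a Normal approximation gives roughly [0.166, 0.379].
Exact: F⁻¹(0.025) = 0.173; F⁻¹(0.975) = 0.385.

[0.173, 0.385]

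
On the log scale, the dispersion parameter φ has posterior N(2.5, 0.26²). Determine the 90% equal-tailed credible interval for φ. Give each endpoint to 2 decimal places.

[7.94, 18.68]

On the log scale the 90% interval is 2.5 ± 1.645 × 0.26 = [2.0723, 2.9277].
Exponentiate: [e^2.0723, e^2.9277] = [7.94, 18.68].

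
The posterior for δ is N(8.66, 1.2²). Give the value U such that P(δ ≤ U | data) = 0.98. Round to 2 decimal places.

Need U with P(δ ≤ U) = 0.98: U = 8.66 + z_{0.02}·1.2.
z = 2.054; U = 8.66 + 2.054 × 1.2 = 11.12.

11.12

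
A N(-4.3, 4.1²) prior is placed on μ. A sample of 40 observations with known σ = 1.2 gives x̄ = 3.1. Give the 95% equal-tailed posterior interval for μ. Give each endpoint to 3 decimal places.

[2.713, 3.456]

Posterior precision = 1/4.1² + 40/1.2² = 0.0595 + 27.7778 = 27.8373, so posterior SD = 0.1895.
Posterior mean = (-4.3/4.1² + 40·3.1/1.2²) / 27.8373 = 3.0842.
Interval: 3.0842 ± 1.960 × 0.1895 → [2.713, 3.456].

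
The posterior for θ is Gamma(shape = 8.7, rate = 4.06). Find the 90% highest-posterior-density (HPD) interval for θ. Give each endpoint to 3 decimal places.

[0.975, 3.270]

The posterior is unimodal and skewed, so the HPD interval has equal density at both endpoints and is the shortest 90% interval.
Solving f(0.975) = f(3.270) with F(3.270) − F(0.975) = 0.90 gives [0.975, 3.270].
For comparison, the equal-tailed interval is [1.103, 3.461]; the HPD is narrower and shifted toward the mode.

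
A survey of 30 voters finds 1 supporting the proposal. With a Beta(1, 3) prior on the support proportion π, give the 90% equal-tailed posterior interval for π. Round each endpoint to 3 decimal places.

[0.011, 0.136]

Posterior: Beta(1+1, 3+29) = Beta(2, 32).
Equal-tailed 90% interval: the 0.05 and 0.95 quantiles of Beta(2, 32).
Posterior mean ≈ 0.059, SD ≈ 0.040; a Normal approximation gives roughly [-0.007, 0.124].
Exact: F⁻¹(0.05) = 0.011; F⁻¹(0.95) = 0.136.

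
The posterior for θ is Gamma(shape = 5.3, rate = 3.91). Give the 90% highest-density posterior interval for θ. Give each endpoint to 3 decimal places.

The posterior is unimodal and skewed, so the HPD interval has equal density at both endpoints and is the shortest 90% interval.
Solving f(0.432) = f(2.243) with F(2.243) − F(0.432) = 0.90 gives [0.432, 2.243].
For comparison, the equal-tailed interval is [0.552, 2.446]; the HPD is narrower and shifted toward the mode.

[0.432, 2.243]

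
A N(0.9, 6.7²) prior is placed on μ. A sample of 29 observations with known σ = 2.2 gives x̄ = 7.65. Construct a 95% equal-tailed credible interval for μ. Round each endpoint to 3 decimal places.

[6.826, 8.424]

Posterior precision = 1/6.7² + 29/2.2² = 0.0223 + 5.9917 = 6.0140, so posterior SD = 0.4078.
Posterior mean = (0.9/6.7² + 29·7.65/2.2²) / 6.0140 = 7.6250.
Interval: 7.6250 ± 1.960 × 0.4078 → [6.826, 8.424].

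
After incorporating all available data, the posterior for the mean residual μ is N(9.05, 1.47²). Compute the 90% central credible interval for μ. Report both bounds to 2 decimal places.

[6.63, 11.47]

The posterior is symmetric, so the 90% equal-tailed interval is μ = 9.05 ± z·1.47 with z = 1.645.
Half-width: 1.645 × 1.47 = 2.42.
9.05 − 2.42 = 6.63; 9.05 + 2.42 = 11.47.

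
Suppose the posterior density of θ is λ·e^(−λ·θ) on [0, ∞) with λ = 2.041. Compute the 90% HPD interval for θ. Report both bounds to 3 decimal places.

The exponential density is strictly decreasing on [0, ∞), so the HPD interval is anchored at 0: [0, q] with P(θ ≤ q) = 0.90.
q = −ln(1 − 0.90) / 2.041 = 2.3026 / 2.041 = 1.128.

[0.000, 1.128]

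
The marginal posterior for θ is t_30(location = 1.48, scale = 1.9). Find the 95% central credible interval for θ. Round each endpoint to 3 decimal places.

The t_30 distribution is symmetric; the 95% interval is 1.48 ± t·1.9 with t_{0.975,30} = 2.042.
Half-width: 2.042 × 1.9 = 3.880.
1.48 − 3.880 = -2.400; 1.48 + 3.880 = 5.360.

[-2.400, 5.360]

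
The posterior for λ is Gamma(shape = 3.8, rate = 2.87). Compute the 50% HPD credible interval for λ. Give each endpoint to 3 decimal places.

[0.625, 1.439]

The posterior is unimodal and skewed, so the HPD interval has equal density at both endpoints and is the shortest 50% interval.
Solving f(0.625) = f(1.439) with F(1.439) − F(0.625) = 0.50 gives [0.625, 1.439].
For comparison, the equal-tailed interval is [0.826, 1.698]; the HPD is narrower and shifted toward the mode.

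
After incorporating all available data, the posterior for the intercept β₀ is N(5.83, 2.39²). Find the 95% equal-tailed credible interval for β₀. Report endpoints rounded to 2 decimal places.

[1.15, 10.51]

The posterior is symmetric, so the 95% equal-tailed interval is β₀ = 5.83 ± z·2.39 with z = 1.960.
Half-width: 1.960 × 2.39 = 4.68.
5.83 − 4.68 = 1.15; 5.83 + 4.68 = 10.51.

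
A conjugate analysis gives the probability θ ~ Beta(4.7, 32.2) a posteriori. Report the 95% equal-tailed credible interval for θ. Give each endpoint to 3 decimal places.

Posterior: Beta(4.7, 32.2).
Equal-tailed 95% interval: the 0.025 and 0.975 quantiles of Beta(4.7, 32.2).
Posterior mean ≈ 0.127, SD ≈ 0.054; a Normal approximation gives roughly [0.021, 0.234].
Exact: F⁻¹(0.025) = 0.042; F⁻¹(0.975) = 0.251.

[0.042, 0.251]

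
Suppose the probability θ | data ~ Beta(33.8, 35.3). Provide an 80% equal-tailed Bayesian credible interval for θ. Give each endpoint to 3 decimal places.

[0.412, 0.566]

Posterior: Beta(33.8, 35.3).
Equal-tailed 80% interval: the 0.1 and 0.9 quantiles of Beta(33.8, 35.3).
Posterior mean ≈ 0.489, SD ≈ 0.060; a Normal approximation gives roughly [0.413, 0.566].
Exact: F⁻¹(0.1) = 0.412; F⁻¹(0.9) = 0.566.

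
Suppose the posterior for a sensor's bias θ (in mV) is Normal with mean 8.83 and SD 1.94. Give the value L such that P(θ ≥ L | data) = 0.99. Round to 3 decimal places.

4.317

Need L with P(θ ≥ L) = 0.99: L = 8.83 − z_{0.01}·1.94.
z = 2.326; L = 8.83 − 2.326 × 1.94 = 4.317.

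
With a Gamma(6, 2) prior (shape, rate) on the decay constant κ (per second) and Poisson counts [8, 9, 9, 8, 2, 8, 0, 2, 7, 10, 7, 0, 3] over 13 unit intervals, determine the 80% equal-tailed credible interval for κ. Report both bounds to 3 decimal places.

[4.523, 6.039]

Posterior: Gamma(6+73, 2+13) = Gamma(79, 15) (shape, rate).
Equal-tailed 80% interval: Gamma(79, 15) quantiles at 0.1 and 0.9.
Posterior mean ≈ 5.267, SD ≈ 0.593; a Normal approximation gives roughly [4.507, 6.026].
Exact: lower = 4.523; upper = 6.039.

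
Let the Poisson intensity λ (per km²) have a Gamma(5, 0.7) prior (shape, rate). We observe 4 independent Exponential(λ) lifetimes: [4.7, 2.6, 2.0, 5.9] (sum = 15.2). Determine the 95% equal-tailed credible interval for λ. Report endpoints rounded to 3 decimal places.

[0.259, 0.991]

Posterior: Gamma(5+4, 0.7+15.2) = Gamma(9, 15.9) (shape, rate).
Equal-tailed 95% interval: Gamma(9, 15.9) quantiles at 0.025 and 0.975.
Posterior mean ≈ 0.566, SD ≈ 0.189; a Normal approximation gives roughly [0.196, 0.936].
Exact: lower = 0.259; upper = 0.991.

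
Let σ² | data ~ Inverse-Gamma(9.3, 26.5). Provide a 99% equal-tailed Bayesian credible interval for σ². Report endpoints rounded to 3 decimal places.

[1.394, 8.017]

Inverse-Gamma(9.3, 26.5) quantiles: F⁻¹(0.005) and F⁻¹(0.995).
Equivalently, 1/σ² ~ Gamma(9.3, rate = 26.5); invert its 0.995 and 0.005 quantiles.
Posterior mean ≈ 3.193, SD ≈ 1.182; a Normal approximation gives roughly [0.149, 6.237].
Exact: lower = 1.394; upper = 8.017.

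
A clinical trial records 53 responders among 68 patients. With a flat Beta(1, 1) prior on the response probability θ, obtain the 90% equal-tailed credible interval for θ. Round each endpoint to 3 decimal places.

Posterior: Beta(1+53, 1+15) = Beta(54, 16).
Equal-tailed 90% interval: the 0.05 and 0.95 quantiles of Beta(54, 16).
Posterior mean ≈ 0.771, SD ≈ 0.050; a Normal approximation gives roughly [0.689, 0.853].
Exact: F⁻¹(0.05) = 0.685; F⁻¹(0.95) = 0.849.

[0.685, 0.849]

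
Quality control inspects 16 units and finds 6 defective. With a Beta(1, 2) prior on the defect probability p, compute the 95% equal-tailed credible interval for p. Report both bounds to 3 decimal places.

[0.173, 0.590]

Posterior: Beta(1+6, 2+10) = Beta(7, 12).
Equal-tailed 95% interval: the 0.025 and 0.975 quantiles of Beta(7, 12).
Posterior mean ≈ 0.368, SD ≈ 0.108; a Normal approximation gives roughly [0.157, 0.580].
Exact: F⁻¹(0.025) = 0.173; F⁻¹(0.975) = 0.590.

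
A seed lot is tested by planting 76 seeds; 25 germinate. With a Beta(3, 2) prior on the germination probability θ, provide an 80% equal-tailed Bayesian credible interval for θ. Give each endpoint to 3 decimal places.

Posterior: Beta(3+25, 2+51) = Beta(28, 53).
Equal-tailed 80% interval: the 0.1 and 0.9 quantiles of Beta(28, 53).
Posterior mean ≈ 0.346, SD ≈ 0.053; a Normal approximation gives roughly [0.278, 0.413].
Exact: F⁻¹(0.1) = 0.279; F⁻¹(0.9) = 0.414.

[0.279, 0.414]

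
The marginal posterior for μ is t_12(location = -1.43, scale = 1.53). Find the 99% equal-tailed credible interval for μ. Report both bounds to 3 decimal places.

[-6.103, 3.243]

The t_12 distribution is symmetric; the 99% interval is -1.43 ± t·1.53 with t_{0.995,12} = 3.055.
Half-width: 3.055 × 1.53 = 4.673.
-1.43 − 4.673 = -6.103; -1.43 + 4.673 = 3.243.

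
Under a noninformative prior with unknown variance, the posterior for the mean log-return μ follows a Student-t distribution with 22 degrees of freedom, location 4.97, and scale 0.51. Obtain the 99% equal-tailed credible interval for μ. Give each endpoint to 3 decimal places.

The t_22 distribution is symmetric; the 99% interval is 4.97 ± t·0.51 with t_{0.995,22} = 2.819.
Half-width: 2.819 × 0.51 = 1.438.
4.97 − 1.438 = 3.532; 4.97 + 1.438 = 6.408.

[3.532, 6.408]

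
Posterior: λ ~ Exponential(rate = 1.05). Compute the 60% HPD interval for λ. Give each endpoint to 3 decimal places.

The exponential density is strictly decreasing on [0, ∞), so the HPD interval is anchored at 0: [0, q] with P(λ ≤ q) = 0.60.
q = −ln(1 − 0.60) / 1.05 = 0.9163 / 1.05 = 0.873.

[0.000, 0.873]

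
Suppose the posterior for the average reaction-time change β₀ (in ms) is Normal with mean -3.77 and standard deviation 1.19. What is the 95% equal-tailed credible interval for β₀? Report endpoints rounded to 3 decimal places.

[-6.102, -1.438]

The posterior is symmetric, so the 95% equal-tailed interval is β₀ = -3.77 ± z·1.19 with z = 1.960.
Half-width: 1.960 × 1.19 = 2.332.
-3.77 − 2.332 = -6.102; -3.77 + 2.332 = -1.438.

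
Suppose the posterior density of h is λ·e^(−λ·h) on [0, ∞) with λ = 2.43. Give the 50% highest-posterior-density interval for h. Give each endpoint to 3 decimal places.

The exponential density is strictly decreasing on [0, ∞), so the HPD interval is anchored at 0: [0, q] with P(h ≤ q) = 0.50.
q = −ln(1 − 0.50) / 2.43 = 0.6931 / 2.43 = 0.285.

[0.000, 0.285]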